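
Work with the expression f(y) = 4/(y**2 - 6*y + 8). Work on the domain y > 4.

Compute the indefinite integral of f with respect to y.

Factor the denominator ((y - 4)*(y - 2)) and decompose: f = -2/(y - 2) + 2/(y - 4); each piece integrates to a log, atan, or power term.
Check: d/dy[-2*(-log(y - 4) + log(y - 2))] = 4/(y**2 - 6*y + 8) = f(y).

F(y) = -2*(-log(y - 4) + log(y - 2)) + C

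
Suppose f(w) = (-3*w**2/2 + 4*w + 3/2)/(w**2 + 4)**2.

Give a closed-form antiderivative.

An antiderivative is F(w) = (-9*w**2*atan(w/2) + 30*w - 36*atan(w/2) - 64)/(32*w**2 + 128).

Since d/dw undoes antidifferentiation here, F'(w) = f(w) is required of F(w).
Check: d/dw[(-9*w**2*atan(w/2) + 30*w - 36*atan(w/2) - 64)/(32*w**2 + 128)] = (-3*w**2 + 8*w + 3)/(2*w**4 + 16*w**2 + 32), which equals f(w).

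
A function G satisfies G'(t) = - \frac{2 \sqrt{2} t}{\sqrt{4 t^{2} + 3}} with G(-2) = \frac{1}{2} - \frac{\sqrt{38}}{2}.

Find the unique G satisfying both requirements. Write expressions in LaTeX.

G'(t) matches the chain-rule pattern g'(h)*h' with inner function h(t) = 2 t^{2} + \frac{3}{2}; substituting u = h(t) collapses the integral.
A general antiderivative is - \sqrt{2 t^{2} + \frac{3}{2}} + C.
The condition gives C = \frac{1}{2} - \frac{\sqrt{38}}{2} - (- \frac{\sqrt{38}}{2}) = \frac{1}{2}.
So G(t) = \frac{1}{2} - \sqrt{2 t^{2} + \frac{3}{2}}.
Check: d/dt[\frac{1}{2} - \sqrt{2 t^{2} + \frac{3}{2}}] = - \frac{2 \sqrt{2} t}{\sqrt{4 t^{2} + 3}} = G'(t).

G(t) = \frac{1}{2} - \sqrt{2 t^{2} + \frac{3}{2}}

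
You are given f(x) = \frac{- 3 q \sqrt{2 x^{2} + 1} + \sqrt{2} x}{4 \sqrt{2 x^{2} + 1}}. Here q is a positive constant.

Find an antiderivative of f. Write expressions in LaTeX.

An antiderivative is F(x) = \frac{- 6 q x + \sqrt{2} \sqrt{2 x^{2} + 1}}{8}.

Whatever form F(x) takes, F'(x) = f(x) is non-negotiable.
Check: d/dx[\frac{- 6 q x + \sqrt{2} \sqrt{2 x^{2} + 1}}{8}] = \frac{- 3 q \sqrt{2 x^{2} + 1} + \sqrt{2} x}{4 \sqrt{2 x^{2} + 1}} = f(x).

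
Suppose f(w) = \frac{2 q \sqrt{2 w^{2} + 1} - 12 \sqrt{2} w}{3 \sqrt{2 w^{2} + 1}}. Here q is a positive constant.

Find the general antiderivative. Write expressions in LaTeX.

Recover f(w) by differentiating a candidate F(w); any mismatch rules it out.
Check: d/dw[\frac{\sqrt{2} \left(2 \sqrt{2} q w - 12 \sqrt{2 w^{2} + 1}\right)}{6}] = \frac{2 q \sqrt{2 w^{2} + 1} - 12 \sqrt{2} w}{3 \sqrt{2 w^{2} + 1}} = f(w).

F(w) = \frac{\sqrt{2} \left(2 \sqrt{2} q w - 12 \sqrt{2 w^{2} + 1}\right)}{6} + C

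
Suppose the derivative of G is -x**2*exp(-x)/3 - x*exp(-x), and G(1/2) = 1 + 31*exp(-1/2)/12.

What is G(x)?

G(x) = (x**2 + 5*x + 3*exp(x) + 5)*exp(-x)/3

Recognize the product-rule pattern: G'(x) = u'v + uv' with u = x**2/3 + 5*x/3 + 5/3, v = exp(-x), so integration by parts undoes it.
A general antiderivative is (x**2 + 5*x + 5)*exp(-x)/3 + C.
The condition gives C = 1 + 31*exp(-1/2)/12 - (31*exp(-1/2)/12) = 1.
So G(x) = (x**2 + 5*x + 3*exp(x) + 5)*exp(-x)/3.
Check: d/dx[(x**2 + 5*x + 3*exp(x) + 5)*exp(-x)/3] = (-x**2 - 3*x)*exp(-x)/3, which equals G'(x).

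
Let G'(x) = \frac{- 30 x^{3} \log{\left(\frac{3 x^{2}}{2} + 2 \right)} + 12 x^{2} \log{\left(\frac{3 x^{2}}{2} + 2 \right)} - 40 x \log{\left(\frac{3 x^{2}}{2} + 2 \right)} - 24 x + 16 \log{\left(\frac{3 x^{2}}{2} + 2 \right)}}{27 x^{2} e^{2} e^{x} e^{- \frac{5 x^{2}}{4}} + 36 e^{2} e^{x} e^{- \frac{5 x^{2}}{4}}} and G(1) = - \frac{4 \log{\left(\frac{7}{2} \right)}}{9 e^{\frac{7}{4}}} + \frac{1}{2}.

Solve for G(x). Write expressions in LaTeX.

G(x) = - \frac{-9 + \frac{8 e^{- x} e^{\frac{5 x^{2}}{4}} \log{\left(\frac{3 x^{2}}{2} + 2 \right)}}{e^{2}}}{18}

G'(x) has the shape u'v + uv' for u = - \frac{4 e^{\frac{5 x^{2}}{4} - x - 2}}{9} and v = \log{\left(\frac{3 x^{2}}{2} + 2 \right)} — it is the derivative of the product u*v.
A general antiderivative is - \frac{4 e^{\frac{5 x^{2}}{4} - x - 2} \log{\left(\frac{3 x^{2}}{2} + 2 \right)}}{9} + C.
The condition gives C = - \frac{4 \log{\left(\frac{7}{2} \right)}}{9 e^{\frac{7}{4}}} + \frac{1}{2} - (- \frac{4 \log{\left(\frac{7}{2} \right)}}{9 e^{\frac{7}{4}}}) = \frac{1}{2}.
So G(x) = - \frac{-9 + \frac{8 e^{- x} e^{\frac{5 x^{2}}{4}} \log{\left(\frac{3 x^{2}}{2} + 2 \right)}}{e^{2}}}{18}.
Check: d/dx[- \frac{-9 + \frac{8 e^{- x} e^{\frac{5 x^{2}}{4}} \log{\left(\frac{3 x^{2}}{2} + 2 \right)}}{e^{2}}}{18}] = \frac{- 30 x^{3} e^{\frac{5 x^{2}}{4}} \log{\left(\frac{3 x^{2}}{2} + 2 \right)} + 12 x^{2} e^{\frac{5 x^{2}}{4}} \log{\left(\frac{3 x^{2}}{2} + 2 \right)} - 40 x e^{\frac{5 x^{2}}{4}} \log{\left(\frac{3 x^{2}}{2} + 2 \right)} - 24 x e^{\frac{5 x^{2}}{4}} + 16 e^{\frac{5 x^{2}}{4}} \log{\left(\frac{3 x^{2}}{2} + 2 \right)}}{27 x^{2} e^{2} e^{x} + 36 e^{2} e^{x}}, which equals G'(x).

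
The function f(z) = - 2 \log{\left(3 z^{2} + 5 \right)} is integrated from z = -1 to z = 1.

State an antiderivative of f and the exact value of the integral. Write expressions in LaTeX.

Antiderivative: F(z) = - 2 z \log{\left(3 z^{2} + 5 \right)} + 4 z - \frac{4 \sqrt{15} \operatorname{atan}{\left(\frac{\sqrt{15} z}{5} \right)}}{3}; value = - 4 \log{\left(8 \right)} - \frac{8 \sqrt{15} \operatorname{atan}{\left(\frac{\sqrt{15}}{5} \right)}}{3} + 8

An antiderivative F(z) passes only if d/dz[F] lands on f(z) exactly.
F(z) = - 2 z \log{\left(3 z^{2} + 5 \right)} + 4 z - \frac{4 \sqrt{15} \operatorname{atan}{\left(\frac{\sqrt{15} z}{5} \right)}}{3} is an antiderivative of f.
Check: d/dz[- 2 z \log{\left(3 z^{2} + 5 \right)} + 4 z - \frac{4 \sqrt{15} \operatorname{atan}{\left(\frac{\sqrt{15} z}{5} \right)}}{3}] = - 2 \log{\left(3 z^{2} + 5 \right)} = f(z).
F(1) = - 2 \log{\left(8 \right)} - \frac{4 \sqrt{15} \operatorname{atan}{\left(\frac{\sqrt{15}}{5} \right)}}{3} + 4; F(-1) = -4 + \frac{4 \sqrt{15} \operatorname{atan}{\left(\frac{\sqrt{15}}{5} \right)}}{3} + 2 \log{\left(8 \right)}.
Integral = F(1) - F(-1) = - 4 \log{\left(8 \right)} - \frac{8 \sqrt{15} \operatorname{atan}{\left(\frac{\sqrt{15}}{5} \right)}}{3} + 8.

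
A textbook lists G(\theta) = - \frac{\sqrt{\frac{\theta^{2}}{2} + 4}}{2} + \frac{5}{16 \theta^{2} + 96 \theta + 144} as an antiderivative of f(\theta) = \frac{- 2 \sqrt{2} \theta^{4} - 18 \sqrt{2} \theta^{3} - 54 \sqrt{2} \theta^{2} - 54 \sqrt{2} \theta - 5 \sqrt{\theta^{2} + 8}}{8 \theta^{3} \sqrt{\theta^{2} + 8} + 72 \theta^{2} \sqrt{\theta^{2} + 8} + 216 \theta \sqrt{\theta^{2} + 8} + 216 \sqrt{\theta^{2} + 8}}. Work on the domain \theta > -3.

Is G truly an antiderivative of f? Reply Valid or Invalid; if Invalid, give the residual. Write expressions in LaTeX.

d/d\theta[G] = \frac{- 2 \sqrt{2} \theta^{4} - 18 \sqrt{2} \theta^{3} - 54 \sqrt{2} \theta^{2} - 54 \sqrt{2} \theta - 5 \sqrt{\theta^{2} + 8}}{8 \theta^{3} \sqrt{\theta^{2} + 8} + 72 \theta^{2} \sqrt{\theta^{2} + 8} + 216 \theta \sqrt{\theta^{2} + 8} + 216 \sqrt{\theta^{2} + 8}}
This equals f(\theta) exactly, so the claim holds.

Valid - differentiating G returns exactly f.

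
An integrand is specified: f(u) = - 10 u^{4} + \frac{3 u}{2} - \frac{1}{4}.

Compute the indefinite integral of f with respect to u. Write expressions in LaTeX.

F(u) = - 2 u^{5} + \frac{3 u^{2}}{4} - \frac{u}{4} + C

The integrand splits into summands that can be handled one at a time.
Check: d/du[- 2 u^{5} + \frac{3 u^{2}}{4} - \frac{u}{4}] = - 10 u^{4} + \frac{3 u}{2} - \frac{1}{4} = f(u).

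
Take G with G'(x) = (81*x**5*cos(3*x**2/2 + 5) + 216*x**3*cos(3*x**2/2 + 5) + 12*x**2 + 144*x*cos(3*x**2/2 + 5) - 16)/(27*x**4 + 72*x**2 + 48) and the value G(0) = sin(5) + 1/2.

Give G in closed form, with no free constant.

Recover the given G'(x) by differentiating a candidate G(x); any mismatch rules it out.
A general antiderivative is -2*x/(3*(3*x**2/2 + 2)) + sin(3*x**2/2 + 5) + C.
The condition gives C = sin(5) + 1/2 - (sin(5)) = 1/2.
So G(x) = -2*x/(9*x**2/2 + 6) + sin(3*x**2/2 + 5) + 1/2.
Check: d/dx[-2*x/(9*x**2/2 + 6) + sin(3*x**2/2 + 5) + 1/2] = (81*x**5*cos(3*x**2/2 + 5) + 216*x**3*cos(3*x**2/2 + 5) + 12*x**2 + 144*x*cos(3*x**2/2 + 5) - 16)/(27*x**4 + 72*x**2 + 48) = G'(x).

G(x) = -2*x/(9*x**2/2 + 6) + sin(3*x**2/2 + 5) + 1/2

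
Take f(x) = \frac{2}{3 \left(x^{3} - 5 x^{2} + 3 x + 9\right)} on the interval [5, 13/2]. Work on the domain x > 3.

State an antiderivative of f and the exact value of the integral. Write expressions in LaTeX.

Antiderivative: F(x) = \frac{- x \log{\left(x - 3 \right)} + x \log{\left(x + 1 \right)} + 3 \log{\left(x - 3 \right)} - 3 \log{\left(x + 1 \right)} - 4}{24 x - 72}; value = - \frac{\log{\left(6 \right)}}{24} - \frac{\log{\left(\frac{7}{2} \right)}}{24} + \frac{\log{\left(2 \right)}}{24} + \frac{1}{28} + \frac{\log{\left(\frac{15}{2} \right)}}{24}

Factor the denominator (3 \left(x - 3\right)^{2} \left(x + 1\right)) and decompose: f = \frac{1}{24 \left(x + 1\right)} - \frac{1}{24 \left(x - 3\right)} + \frac{1}{6 \left(x - 3\right)^{2}}; each piece integrates to a log, atan, or power term.
F(x) = \frac{- x \log{\left(x - 3 \right)} + x \log{\left(x + 1 \right)} + 3 \log{\left(x - 3 \right)} - 3 \log{\left(x + 1 \right)} - 4}{24 x - 72} is an antiderivative of f.
Check: d/dx[\frac{- x \log{\left(x - 3 \right)} + x \log{\left(x + 1 \right)} + 3 \log{\left(x - 3 \right)} - 3 \log{\left(x + 1 \right)} - 4}{24 x - 72}] = \frac{2}{3 x^{3} - 15 x^{2} + 9 x + 27}, which equals f(x).
F(13/2) = - \frac{\log{\left(\frac{7}{2} \right)}}{24} - \frac{1}{21} + \frac{\log{\left(\frac{15}{2} \right)}}{24}; F(5) = - \frac{1}{12} - \frac{\log{\left(2 \right)}}{24} + \frac{\log{\left(6 \right)}}{24}.
Integral = F(13/2) - F(5) = - \frac{\log{\left(6 \right)}}{24} - \frac{\log{\left(\frac{7}{2} \right)}}{24} + \frac{\log{\left(2 \right)}}{24} + \frac{1}{28} + \frac{\log{\left(\frac{15}{2} \right)}}{24}.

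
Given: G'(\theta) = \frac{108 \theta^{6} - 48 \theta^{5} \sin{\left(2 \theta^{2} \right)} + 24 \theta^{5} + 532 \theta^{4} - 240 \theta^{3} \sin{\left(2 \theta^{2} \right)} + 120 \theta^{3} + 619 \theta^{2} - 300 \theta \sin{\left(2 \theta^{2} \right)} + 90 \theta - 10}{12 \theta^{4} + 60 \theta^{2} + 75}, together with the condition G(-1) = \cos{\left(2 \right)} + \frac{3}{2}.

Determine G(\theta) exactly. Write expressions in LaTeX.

G(\theta) = \frac{36 \theta^{5} + 12 \theta^{4} + 82 \theta^{3} + 12 \theta^{2} \cos{\left(2 \theta^{2} \right)} + 60 \theta^{2} - 4 \theta + 30 \cos{\left(2 \theta^{2} \right)} + 105}{12 \theta^{2} + 30}

Any candidate G(\theta) must reproduce the stated G'(\theta) exactly.
A general antiderivative is 3 \theta^{3} + \theta^{2} - \frac{2 \theta}{3} + \frac{\frac{4 \theta}{3} + \frac{5}{2}}{\theta^{2} + \frac{5}{2}} + \cos{\left(2 \theta^{2} \right)} + \frac{1}{2} + C.
The condition gives C = \cos{\left(2 \right)} + \frac{3}{2} - (- \frac{1}{2} + \cos{\left(2 \right)}) = 2.
So G(\theta) = \frac{36 \theta^{5} + 12 \theta^{4} + 82 \theta^{3} + 12 \theta^{2} \cos{\left(2 \theta^{2} \right)} + 60 \theta^{2} - 4 \theta + 30 \cos{\left(2 \theta^{2} \right)} + 105}{12 \theta^{2} + 30}.
Check: d/d\theta[\frac{36 \theta^{5} + 12 \theta^{4} + 82 \theta^{3} + 12 \theta^{2} \cos{\left(2 \theta^{2} \right)} + 60 \theta^{2} - 4 \theta + 30 \cos{\left(2 \theta^{2} \right)} + 105}{12 \theta^{2} + 30}] = \frac{108 \theta^{6} - 48 \theta^{5} \sin{\left(2 \theta^{2} \right)} + 24 \theta^{5} + 532 \theta^{4} - 240 \theta^{3} \sin{\left(2 \theta^{2} \right)} + 120 \theta^{3} + 619 \theta^{2} - 300 \theta \sin{\left(2 \theta^{2} \right)} + 90 \theta - 10}{12 \theta^{4} + 60 \theta^{2} + 75} = G'(\theta).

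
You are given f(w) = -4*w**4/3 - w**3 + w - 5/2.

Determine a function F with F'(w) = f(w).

An antiderivative is F(w) = -4*w**5/15 - w**4/4 + w**2/2 - 5*w/2.

Integrate term by term and add the pieces.
Check: d/dw[-4*w**5/15 - w**4/4 + w**2/2 - 5*w/2] = -4*w**4/3 - w**3 + w - 5/2 = f(w).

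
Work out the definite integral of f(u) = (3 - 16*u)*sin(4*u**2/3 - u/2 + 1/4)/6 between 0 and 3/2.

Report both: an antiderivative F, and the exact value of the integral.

The substitution w = 4*u**2/3 - u/2 + 1/4 works: f is exactly (dF/dw)*(dw/du) for that inner function.
F(u) = cos(4*u**2/3 - u/2 + 1/4) is an antiderivative of f.
Check: d/du[cos(4*u**2/3 - u/2 + 1/4)] = -8*u*sin(4*u**2/3 - u/2 + 1/4)/3 + sin(4*u**2/3 - u/2 + 1/4)/2, which equals f(u).
F(3/2) = cos(5/2); F(0) = cos(1/4).
Integral = F(3/2) - F(0) = -cos(1/4) + cos(5/2).

Antiderivative: F(u) = cos(4*u**2/3 - u/2 + 1/4); value = -cos(1/4) + cos(5/2)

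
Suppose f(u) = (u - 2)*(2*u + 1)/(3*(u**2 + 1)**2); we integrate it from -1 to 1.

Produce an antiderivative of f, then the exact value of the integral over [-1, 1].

f has the shape v'r + vr' for v = 1/(2*u**2 + 2) and r = 1 - 4*u/3 — it is the derivative of the product v*r.
F(u) = -4*u/(6*u**2 + 6) + 1/(2*u**2 + 2) is an antiderivative of f.
Check: d/du[-4*u/(6*u**2 + 6) + 1/(2*u**2 + 2)] = (2*u**2 - 3*u - 2)/(3*u**4 + 6*u**2 + 3), which equals f(u).
F(1) = -1/12; F(-1) = 7/12.
Integral = F(1) - F(-1) = -2/3.

Antiderivative: F(u) = -4*u/(6*u**2 + 6) + 1/(2*u**2 + 2); value = -2/3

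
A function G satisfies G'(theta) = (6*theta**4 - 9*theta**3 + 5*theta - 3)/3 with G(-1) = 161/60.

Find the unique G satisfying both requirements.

A candidate passes only if d/dtheta[G] lands on the given G'(theta) exactly.
A general antiderivative is 2*theta**5/5 - 3*theta**4/4 + 5*theta**2/6 - theta + C.
The condition gives C = 161/60 - (41/60) = 2.
So G(theta) = (24*theta**5 - 45*theta**4 + 50*theta**2 - 60*theta + 120)/60.
Check: d/dtheta[(24*theta**5 - 45*theta**4 + 50*theta**2 - 60*theta + 120)/60] = 2*theta**4 - 3*theta**3 + 5*theta/3 - 1, which equals G'(theta).

G(theta) = (24*theta**5 - 45*theta**4 + 50*theta**2 - 60*theta + 120)/60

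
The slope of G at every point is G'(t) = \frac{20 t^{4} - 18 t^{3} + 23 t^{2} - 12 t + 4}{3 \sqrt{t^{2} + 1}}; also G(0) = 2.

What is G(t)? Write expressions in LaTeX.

G(t) = \sqrt{t^{2} + 1} \left(\frac{5 t^{3}}{3} - 2 t^{2} + \frac{4 t}{3}\right) + 2

Recognize the product-rule pattern: G'(t) = u'v + uv' with u = \sqrt{t^{2} + 1}, v = \frac{5 t^{3}}{3} - 2 t^{2} + \frac{4 t}{3}, so integration by parts undoes it.
A general antiderivative is \sqrt{t^{2} + 1} \left(\frac{5 t^{3}}{3} - 2 t^{2} + \frac{4 t}{3}\right) + C.
The condition gives C = 2 - (0) = 2.
So G(t) = \sqrt{t^{2} + 1} \left(\frac{5 t^{3}}{3} - 2 t^{2} + \frac{4 t}{3}\right) + 2.
Check: d/dt[\sqrt{t^{2} + 1} \left(\frac{5 t^{3}}{3} - 2 t^{2} + \frac{4 t}{3}\right) + 2] = \frac{20 t^{4} - 18 t^{3} + 23 t^{2} - 12 t + 4}{3 \sqrt{t^{2} + 1}} = G'(t).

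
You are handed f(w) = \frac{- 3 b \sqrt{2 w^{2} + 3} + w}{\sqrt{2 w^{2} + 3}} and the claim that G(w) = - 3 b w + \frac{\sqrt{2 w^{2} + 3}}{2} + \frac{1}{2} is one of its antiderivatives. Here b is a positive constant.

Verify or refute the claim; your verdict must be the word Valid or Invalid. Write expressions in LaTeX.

Valid: G'(w) = f(w).

d/dw[G] = \frac{- 3 b \sqrt{2 w^{2} + 3} + w}{\sqrt{2 w^{2} + 3}}
This equals f(w) exactly, so the claim holds.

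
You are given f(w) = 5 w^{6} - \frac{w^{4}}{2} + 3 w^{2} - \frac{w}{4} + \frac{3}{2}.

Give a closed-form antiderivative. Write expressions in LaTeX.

An antiderivative is F(w) = \frac{5 w^{7}}{7} - \frac{w^{5}}{10} + w^{3} - \frac{w^{2}}{8} + \frac{3 w}{2}.

The integrand splits into summands that can be handled one at a time.
Check: d/dw[\frac{5 w^{7}}{7} - \frac{w^{5}}{10} + w^{3} - \frac{w^{2}}{8} + \frac{3 w}{2}] = 5 w^{6} - \frac{w^{4}}{2} + 3 w^{2} - \frac{w}{4} + \frac{3}{2} = f(w).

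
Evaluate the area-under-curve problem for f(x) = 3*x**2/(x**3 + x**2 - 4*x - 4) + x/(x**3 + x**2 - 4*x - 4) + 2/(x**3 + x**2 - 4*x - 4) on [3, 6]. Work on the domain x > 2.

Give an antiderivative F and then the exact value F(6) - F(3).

The denominator factors as (x - 2)*(x + 1)*(x + 2); partial fractions split f into directly integrable pieces: 3/(x + 2) - 4/(3*(x + 1)) + 4/(3*(x - 2)).
F(x) = 4*log(x - 2)/3 - 4*log(x + 1)/3 + 3*log(x + 2) is an antiderivative of f.
Check: d/dx[4*log(x - 2)/3 - 4*log(x + 1)/3 + 3*log(x + 2)] = (3*x**2 + x + 2)/(x**3 + x**2 - 4*x - 4), which equals f(x).
F(6) = -4*log(7)/3 + 4*log(4)/3 + 3*log(8); F(3) = -4*log(4)/3 + 3*log(5).
Integral = F(6) - F(3) = -3*log(5) - 4*log(7)/3 + 8*log(4)/3 + 3*log(8).

Antiderivative: F(x) = 4*log(x - 2)/3 - 4*log(x + 1)/3 + 3*log(x + 2); value = -3*log(5) - 4*log(7)/3 + 8*log(4)/3 + 3*log(8)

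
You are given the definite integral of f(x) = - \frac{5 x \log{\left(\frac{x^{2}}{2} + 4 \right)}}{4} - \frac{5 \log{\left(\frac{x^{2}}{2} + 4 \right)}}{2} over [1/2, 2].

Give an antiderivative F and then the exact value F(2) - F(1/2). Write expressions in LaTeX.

Antiderivative: F(x) = - \frac{5 x^{2} \log{\left(\frac{x^{2}}{2} + 4 \right)}}{8} + \frac{5 x^{2}}{8} - \frac{5 x \log{\left(\frac{x^{2}}{2} + 4 \right)}}{2} + 5 x - 5 \log{\left(x^{2} + 8 \right)} - 10 \sqrt{2} \operatorname{atan}{\left(\frac{\sqrt{2} x}{4} \right)}; value = - \frac{15 \log{\left(6 \right)}}{2} - 5 \log{\left(12 \right)} - 10 \sqrt{2} \operatorname{atan}{\left(\frac{\sqrt{2}}{2} \right)} + \frac{45 \log{\left(\frac{33}{8} \right)}}{32} + 10 \sqrt{2} \operatorname{atan}{\left(\frac{\sqrt{2}}{8} \right)} + \frac{315}{32} + 5 \log{\left(\frac{33}{4} \right)}

Integrate term by term and add the pieces.
F(x) = - \frac{5 x^{2} \log{\left(\frac{x^{2}}{2} + 4 \right)}}{8} + \frac{5 x^{2}}{8} - \frac{5 x \log{\left(\frac{x^{2}}{2} + 4 \right)}}{2} + 5 x - 5 \log{\left(x^{2} + 8 \right)} - 10 \sqrt{2} \operatorname{atan}{\left(\frac{\sqrt{2} x}{4} \right)} is an antiderivative of f.
Check: d/dx[- \frac{5 x^{2} \log{\left(\frac{x^{2}}{2} + 4 \right)}}{8} + \frac{5 x^{2}}{8} - \frac{5 x \log{\left(\frac{x^{2}}{2} + 4 \right)}}{2} + 5 x - 5 \log{\left(x^{2} + 8 \right)} - 10 \sqrt{2} \operatorname{atan}{\left(\frac{\sqrt{2} x}{4} \right)}] = - \frac{5 x \log{\left(\frac{x^{2}}{2} + 4 \right)}}{4} - \frac{5 \log{\left(\frac{x^{2}}{2} + 4 \right)}}{2} = f(x).
F(2) = - \frac{15 \log{\left(6 \right)}}{2} - 5 \log{\left(12 \right)} - 10 \sqrt{2} \operatorname{atan}{\left(\frac{\sqrt{2}}{2} \right)} + \frac{25}{2}; F(1/2) = - 5 \log{\left(\frac{33}{4} \right)} - 10 \sqrt{2} \operatorname{atan}{\left(\frac{\sqrt{2}}{8} \right)} - \frac{45 \log{\left(\frac{33}{8} \right)}}{32} + \frac{85}{32}.
Integral = F(2) - F(1/2) = - \frac{15 \log{\left(6 \right)}}{2} - 5 \log{\left(12 \right)} - 10 \sqrt{2} \operatorname{atan}{\left(\frac{\sqrt{2}}{2} \right)} + \frac{45 \log{\left(\frac{33}{8} \right)}}{32} + 10 \sqrt{2} \operatorname{atan}{\left(\frac{\sqrt{2}}{8} \right)} + \frac{315}{32} + 5 \log{\left(\frac{33}{4} \right)}.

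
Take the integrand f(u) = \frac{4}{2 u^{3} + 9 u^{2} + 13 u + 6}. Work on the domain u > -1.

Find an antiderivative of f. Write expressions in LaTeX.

An antiderivative is F(u) = - 8 \log{\left(2 u + 3 \right)} + 4 \log{\left(u^{2} + 3 u + 2 \right)}.

The denominator factors as \left(u + 1\right) \left(u + 2\right) \left(2 u + 3\right); partial fractions split f into directly integrable pieces: - \frac{16}{2 u + 3} + \frac{4}{u + 2} + \frac{4}{u + 1}.
Check: d/du[- 8 \log{\left(2 u + 3 \right)} + 4 \log{\left(u^{2} + 3 u + 2 \right)}] = \frac{4}{2 u^{3} + 9 u^{2} + 13 u + 6} = f(u).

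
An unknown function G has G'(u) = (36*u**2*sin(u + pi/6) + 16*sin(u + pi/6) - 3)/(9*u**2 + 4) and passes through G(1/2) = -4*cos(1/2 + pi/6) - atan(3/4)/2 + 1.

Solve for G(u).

G(u) = -4*cos(u + pi/6) - atan(3*u/2)/2 + 1

Since d/du undoes antidifferentiation here, G(u) must give back the stated G'(u).
A general antiderivative is -4*cos(u + pi/6) - atan(3*u/2)/2 + C.
The condition gives C = -4*cos(1/2 + pi/6) - atan(3/4)/2 + 1 - (-4*cos(1/2 + pi/6) - atan(3/4)/2) = 1.
So G(u) = -4*cos(u + pi/6) - atan(3*u/2)/2 + 1.
Check: d/du[-4*cos(u + pi/6) - atan(3*u/2)/2 + 1] = (36*u**2*sin(u + pi/6) + 16*sin(u + pi/6) - 3)/(9*u**2 + 4) = G'(u).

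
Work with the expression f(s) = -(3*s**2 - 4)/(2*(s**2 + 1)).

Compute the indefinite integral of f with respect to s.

Differentiate the proposed F(s) back; it has to land on f(s) exactly.
Check: d/ds[-(3*s - 7*atan(s))/2] = (4 - 3*s**2)/(2*s**2 + 2), which equals f(s).

F(s) = -(3*s - 7*atan(s))/2 + C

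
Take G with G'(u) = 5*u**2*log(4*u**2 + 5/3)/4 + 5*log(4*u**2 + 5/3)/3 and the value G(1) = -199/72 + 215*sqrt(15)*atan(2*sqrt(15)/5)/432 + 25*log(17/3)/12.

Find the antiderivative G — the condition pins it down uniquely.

G(u) = 5*u**3*log(4*u**2 + 5/3)/12 - 5*u**3/18 + 5*u*log(4*u**2 + 5/3)/3 - 215*u/72 + 215*sqrt(15)*atan(2*sqrt(15)*u/5)/432 + 1/2

Integrate term by term and add the pieces.
A general antiderivative is -5*u**3/18 - 215*u/72 + (5*u**3/12 + 5*u/3)*log(4*u**2 + 5/3) + 215*sqrt(15)*atan(2*sqrt(15)*u/5)/432 + C.
The condition gives C = -199/72 + 215*sqrt(15)*atan(2*sqrt(15)/5)/432 + 25*log(17/3)/12 - (-235/72 + 215*sqrt(15)*atan(2*sqrt(15)/5)/432 + 25*log(17/3)/12) = 1/2.
So G(u) = 5*u**3*log(4*u**2 + 5/3)/12 - 5*u**3/18 + 5*u*log(4*u**2 + 5/3)/3 - 215*u/72 + 215*sqrt(15)*atan(2*sqrt(15)*u/5)/432 + 1/2.
Check: d/du[5*u**3*log(4*u**2 + 5/3)/12 - 5*u**3/18 + 5*u*log(4*u**2 + 5/3)/3 - 215*u/72 + 215*sqrt(15)*atan(2*sqrt(15)*u/5)/432 + 1/2] = 5*u**2*log(4*u**2 + 5/3)/4 + 5*log(4*u**2 + 5/3)/3 = G'(u).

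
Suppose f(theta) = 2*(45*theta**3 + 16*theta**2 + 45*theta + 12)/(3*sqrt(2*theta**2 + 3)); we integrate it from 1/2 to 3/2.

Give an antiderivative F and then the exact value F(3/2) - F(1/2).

Recognize the product-rule pattern: f = u'v + uv' with u = 2*sqrt(2*theta**2 + 3), v = 5*theta**2/2 + 4*theta/3, so integration by parts undoes it.
F(theta) = theta*(15*theta + 8)*sqrt(2*theta**2 + 3)/3 is an antiderivative of f.
Check: d/dtheta[theta*(15*theta + 8)*sqrt(2*theta**2 + 3)/3] = (90*theta**3 + 32*theta**2 + 90*theta + 24)/(3*sqrt(2*theta**2 + 3)), which equals f(theta).
F(3/2) = 61*sqrt(30)/8; F(1/2) = 31*sqrt(14)/24.
Integral = F(3/2) - F(1/2) = -31*sqrt(14)/24 + 61*sqrt(30)/8.

Antiderivative: F(theta) = theta*(15*theta + 8)*sqrt(2*theta**2 + 3)/3; value = -31*sqrt(14)/24 + 61*sqrt(30)/8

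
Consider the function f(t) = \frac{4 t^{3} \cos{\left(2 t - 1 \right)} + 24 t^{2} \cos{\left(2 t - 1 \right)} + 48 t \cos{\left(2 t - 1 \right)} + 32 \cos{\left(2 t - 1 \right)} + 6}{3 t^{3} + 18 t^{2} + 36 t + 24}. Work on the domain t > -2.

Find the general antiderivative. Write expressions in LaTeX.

Whatever form F(t) takes, F'(t) = f(t) is non-negotiable.
Check: d/dt[\frac{2 \left(t + 2\right)^{2} \sin{\left(2 t - 1 \right)} - 3}{3 \left(t + 2\right)^{2}}] = \frac{4 t^{3} \cos{\left(2 t - 1 \right)} + 24 t^{2} \cos{\left(2 t - 1 \right)} + 48 t \cos{\left(2 t - 1 \right)} + 32 \cos{\left(2 t - 1 \right)} + 6}{3 t^{3} + 18 t^{2} + 36 t + 24} = f(t).

F(t) = \frac{2 \left(t + 2\right)^{2} \sin{\left(2 t - 1 \right)} - 3}{3 \left(t + 2\right)^{2}} + C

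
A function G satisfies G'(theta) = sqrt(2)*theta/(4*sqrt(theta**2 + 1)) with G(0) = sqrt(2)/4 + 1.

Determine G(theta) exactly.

G(theta) = sqrt(2*theta**2 + 2)/4 + 1

G'(theta) matches the chain-rule pattern g'(h)*h' with inner function h(theta) = 2*theta**2 + 2; substituting u = h(theta) collapses the integral.
A general antiderivative is sqrt(2*theta**2 + 2)/4 + C.
The condition gives C = sqrt(2)/4 + 1 - (sqrt(2)/4) = 1.
So G(theta) = sqrt(2*theta**2 + 2)/4 + 1.
Check: d/dtheta[sqrt(2*theta**2 + 2)/4 + 1] = sqrt(2)*theta/(4*sqrt(theta**2 + 1)) = G'(theta).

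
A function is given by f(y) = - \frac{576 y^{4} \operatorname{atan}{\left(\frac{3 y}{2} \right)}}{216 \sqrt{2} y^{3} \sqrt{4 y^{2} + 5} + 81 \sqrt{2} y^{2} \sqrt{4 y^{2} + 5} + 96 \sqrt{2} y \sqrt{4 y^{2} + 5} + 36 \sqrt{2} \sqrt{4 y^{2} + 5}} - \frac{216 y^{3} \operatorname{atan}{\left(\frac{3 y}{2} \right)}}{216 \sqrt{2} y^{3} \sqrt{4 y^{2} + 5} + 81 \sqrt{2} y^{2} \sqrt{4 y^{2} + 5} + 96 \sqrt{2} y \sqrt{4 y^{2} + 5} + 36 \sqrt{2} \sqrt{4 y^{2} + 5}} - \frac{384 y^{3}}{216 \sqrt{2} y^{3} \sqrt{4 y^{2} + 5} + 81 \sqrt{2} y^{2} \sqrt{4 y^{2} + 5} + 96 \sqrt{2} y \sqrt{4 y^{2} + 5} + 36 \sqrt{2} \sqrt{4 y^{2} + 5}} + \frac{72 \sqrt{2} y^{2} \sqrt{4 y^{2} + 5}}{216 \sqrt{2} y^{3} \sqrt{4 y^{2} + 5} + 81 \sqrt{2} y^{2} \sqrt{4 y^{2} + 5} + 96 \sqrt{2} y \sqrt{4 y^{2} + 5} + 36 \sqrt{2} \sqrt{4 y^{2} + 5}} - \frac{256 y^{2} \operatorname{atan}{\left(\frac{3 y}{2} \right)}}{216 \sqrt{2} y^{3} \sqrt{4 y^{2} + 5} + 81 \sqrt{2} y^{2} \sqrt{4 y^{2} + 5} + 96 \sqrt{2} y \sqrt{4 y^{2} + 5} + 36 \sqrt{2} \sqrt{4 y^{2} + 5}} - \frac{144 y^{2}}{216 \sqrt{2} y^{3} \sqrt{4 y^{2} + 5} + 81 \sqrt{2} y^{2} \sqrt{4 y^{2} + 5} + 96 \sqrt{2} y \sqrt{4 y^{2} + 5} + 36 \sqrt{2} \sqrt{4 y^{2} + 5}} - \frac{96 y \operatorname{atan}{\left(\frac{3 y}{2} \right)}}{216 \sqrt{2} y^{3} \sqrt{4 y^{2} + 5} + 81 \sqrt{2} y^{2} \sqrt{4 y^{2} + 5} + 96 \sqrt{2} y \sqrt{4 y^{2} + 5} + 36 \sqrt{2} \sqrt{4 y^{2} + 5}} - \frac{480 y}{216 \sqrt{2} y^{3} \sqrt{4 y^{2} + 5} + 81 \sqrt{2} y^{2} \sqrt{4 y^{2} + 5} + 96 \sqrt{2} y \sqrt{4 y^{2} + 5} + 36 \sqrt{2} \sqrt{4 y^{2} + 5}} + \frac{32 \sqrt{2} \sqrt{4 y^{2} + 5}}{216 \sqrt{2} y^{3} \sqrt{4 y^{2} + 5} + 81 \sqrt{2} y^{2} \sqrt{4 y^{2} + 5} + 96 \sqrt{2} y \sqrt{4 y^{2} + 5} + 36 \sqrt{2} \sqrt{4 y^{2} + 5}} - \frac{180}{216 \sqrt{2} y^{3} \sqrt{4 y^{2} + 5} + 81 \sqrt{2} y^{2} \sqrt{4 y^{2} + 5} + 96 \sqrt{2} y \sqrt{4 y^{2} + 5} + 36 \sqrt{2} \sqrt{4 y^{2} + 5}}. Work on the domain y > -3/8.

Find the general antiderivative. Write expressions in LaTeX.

F(y) = \frac{- \sqrt{2} \sqrt{4 y^{2} + 5} \operatorname{atan}{\left(\frac{3 y}{2} \right)} + \log{\left(4 y + \frac{3}{2} \right)}}{3} + C

The integrand splits into summands that can be handled one at a time.
Check: d/dy[\frac{- \sqrt{2} \sqrt{4 y^{2} + 5} \operatorname{atan}{\left(\frac{3 y}{2} \right)} + \log{\left(4 y + \frac{3}{2} \right)}}{3}] = \frac{- 288 \sqrt{2} y^{4} \operatorname{atan}{\left(\frac{3 y}{2} \right)} - 108 \sqrt{2} y^{3} \operatorname{atan}{\left(\frac{3 y}{2} \right)} - 192 \sqrt{2} y^{3} + 72 y^{2} \sqrt{4 y^{2} + 5} - 128 \sqrt{2} y^{2} \operatorname{atan}{\left(\frac{3 y}{2} \right)} - 72 \sqrt{2} y^{2} - 48 \sqrt{2} y \operatorname{atan}{\left(\frac{3 y}{2} \right)} - 240 \sqrt{2} y + 32 \sqrt{4 y^{2} + 5} - 90 \sqrt{2}}{216 y^{3} \sqrt{4 y^{2} + 5} + 81 y^{2} \sqrt{4 y^{2} + 5} + 96 y \sqrt{4 y^{2} + 5} + 36 \sqrt{4 y^{2} + 5}}, which equals f(y).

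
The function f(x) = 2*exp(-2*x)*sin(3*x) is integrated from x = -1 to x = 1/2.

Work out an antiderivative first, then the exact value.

Antiderivative: F(x) = -4*exp(-2*x)*sin(3*x)/13 - 6*exp(-2*x)*cos(3*x)/13; value = 6*exp(2)*cos(3)/13 - 4*exp(2)*sin(3)/13 - 4*exp(-1)*sin(3/2)/13 - 6*exp(-1)*cos(3/2)/13

Since d/dx undoes antidifferentiation here, F'(x) = f(x) is required of F(x).
F(x) = -4*exp(-2*x)*sin(3*x)/13 - 6*exp(-2*x)*cos(3*x)/13 is an antiderivative of f.
Check: d/dx[-4*exp(-2*x)*sin(3*x)/13 - 6*exp(-2*x)*cos(3*x)/13] = 2*exp(-2*x)*sin(3*x) = f(x).
F(1/2) = -4*exp(-1)*sin(3/2)/13 - 6*exp(-1)*cos(3/2)/13; F(-1) = 4*exp(2)*sin(3)/13 - 6*exp(2)*cos(3)/13.
Integral = F(1/2) - F(-1) = 6*exp(2)*cos(3)/13 - 4*exp(2)*sin(3)/13 - 4*exp(-1)*sin(3/2)/13 - 6*exp(-1)*cos(3/2)/13.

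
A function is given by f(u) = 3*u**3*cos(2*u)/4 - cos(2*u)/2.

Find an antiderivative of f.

An antiderivative is F(u) = 3*u**3*sin(2*u)/8 + 9*u**2*cos(2*u)/16 - 9*u*sin(2*u)/16 - sin(2*u)/4 - 9*cos(2*u)/32.

The integrand splits into summands that can be handled one at a time.
Check: d/du[3*u**3*sin(2*u)/8 + 9*u**2*cos(2*u)/16 - 9*u*sin(2*u)/16 - sin(2*u)/4 - 9*cos(2*u)/32] = 3*u**3*cos(2*u)/4 - cos(2*u)/2 = f(u).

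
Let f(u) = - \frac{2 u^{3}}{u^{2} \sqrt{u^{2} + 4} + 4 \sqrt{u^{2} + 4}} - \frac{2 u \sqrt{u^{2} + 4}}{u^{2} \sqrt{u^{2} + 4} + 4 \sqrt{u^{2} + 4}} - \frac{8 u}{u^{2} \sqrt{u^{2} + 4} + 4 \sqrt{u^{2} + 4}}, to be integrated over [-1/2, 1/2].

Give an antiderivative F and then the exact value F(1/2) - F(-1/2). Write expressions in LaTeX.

Antiderivative: F(u) = - 2 \sqrt{u^{2} + 4} - \log{\left(\frac{u^{2}}{2} + 2 \right)}; value = 0

Integrate term by term and add the pieces.
F(u) = - 2 \sqrt{u^{2} + 4} - \log{\left(\frac{u^{2}}{2} + 2 \right)} is an antiderivative of f.
Check: d/du[- 2 \sqrt{u^{2} + 4} - \log{\left(\frac{u^{2}}{2} + 2 \right)}] = \frac{- 2 u^{3} - 2 u \sqrt{u^{2} + 4} - 8 u}{u^{2} \sqrt{u^{2} + 4} + 4 \sqrt{u^{2} + 4}}, which equals f(u).
F(1/2) = - \sqrt{17} - \log{\left(\frac{17}{8} \right)}; F(-1/2) = - \sqrt{17} - \log{\left(\frac{17}{8} \right)}.
Integral = F(1/2) - F(-1/2) = 0.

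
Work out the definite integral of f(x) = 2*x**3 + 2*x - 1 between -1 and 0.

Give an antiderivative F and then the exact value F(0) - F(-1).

Antiderivative: F(x) = x**4/2 + x**2 - x; value = -5/2

The integrand splits into summands that can be handled one at a time.
F(x) = x**4/2 + x**2 - x is an antiderivative of f.
Check: d/dx[x**4/2 + x**2 - x] = 2*x**3 + 2*x - 1 = f(x).
F(0) = 0; F(-1) = 5/2.
Integral = F(0) - F(-1) = -5/2.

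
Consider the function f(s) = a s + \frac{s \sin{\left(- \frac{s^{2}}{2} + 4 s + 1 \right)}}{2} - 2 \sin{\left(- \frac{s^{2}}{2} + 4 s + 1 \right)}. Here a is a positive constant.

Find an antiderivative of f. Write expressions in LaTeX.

An antiderivative is F(s) = \frac{a s^{2} + \cos{\left(- \frac{s^{2}}{2} + 4 s + 1 \right)}}{2}.

Integrate term by term and add the pieces.
Check: d/ds[\frac{a s^{2} + \cos{\left(- \frac{s^{2}}{2} + 4 s + 1 \right)}}{2}] = a s + \frac{s \sin{\left(- \frac{s^{2}}{2} + 4 s + 1 \right)}}{2} - 2 \sin{\left(- \frac{s^{2}}{2} + 4 s + 1 \right)} = f(s).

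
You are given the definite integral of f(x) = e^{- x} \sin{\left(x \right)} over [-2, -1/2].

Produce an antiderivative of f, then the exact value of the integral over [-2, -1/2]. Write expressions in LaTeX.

Antiderivative: F(x) = \frac{\left(- \sin{\left(x \right)} - \cos{\left(x \right)}\right) e^{- x}}{2}; value = - \frac{e^{2} \sin{\left(2 \right)}}{2} + \frac{e^{2} \cos{\left(2 \right)}}{2} - \frac{e^{\frac{1}{2}} \cos{\left(\frac{1}{2} \right)}}{2} + \frac{e^{\frac{1}{2}} \sin{\left(\frac{1}{2} \right)}}{2}

Any candidate F(x) must reproduce f(x) exactly when differentiated.
F(x) = \frac{\left(- \sin{\left(x \right)} - \cos{\left(x \right)}\right) e^{- x}}{2} is an antiderivative of f.
Check: d/dx[\frac{\left(- \sin{\left(x \right)} - \cos{\left(x \right)}\right) e^{- x}}{2}] = e^{- x} \sin{\left(x \right)} = f(x).
F(-1/2) = - \frac{e^{\frac{1}{2}} \cos{\left(\frac{1}{2} \right)}}{2} + \frac{e^{\frac{1}{2}} \sin{\left(\frac{1}{2} \right)}}{2}; F(-2) = - \frac{e^{2} \cos{\left(2 \right)}}{2} + \frac{e^{2} \sin{\left(2 \right)}}{2}.
Integral = F(-1/2) - F(-2) = - \frac{e^{2} \sin{\left(2 \right)}}{2} + \frac{e^{2} \cos{\left(2 \right)}}{2} - \frac{e^{\frac{1}{2}} \cos{\left(\frac{1}{2} \right)}}{2} + \frac{e^{\frac{1}{2}} \sin{\left(\frac{1}{2} \right)}}{2}.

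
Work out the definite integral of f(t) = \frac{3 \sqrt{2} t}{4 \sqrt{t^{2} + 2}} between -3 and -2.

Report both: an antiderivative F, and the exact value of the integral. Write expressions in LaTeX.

Antiderivative: F(t) = \frac{3 \sqrt{2} \sqrt{t^{2} + 2}}{4}; value = - \frac{3 \sqrt{22}}{4} + \frac{3 \sqrt{3}}{2}

f matches the chain-rule pattern g'(h)*h' with inner function h(t) = \frac{t^{2}}{2} + 1; substituting u = h(t) collapses the integral.
F(t) = \frac{3 \sqrt{2} \sqrt{t^{2} + 2}}{4} is an antiderivative of f.
Check: d/dt[\frac{3 \sqrt{2} \sqrt{t^{2} + 2}}{4}] = \frac{3 \sqrt{2} t}{4 \sqrt{t^{2} + 2}} = f(t).
F(-2) = \frac{3 \sqrt{3}}{2}; F(-3) = \frac{3 \sqrt{22}}{4}.
Integral = F(-2) - F(-3) = - \frac{3 \sqrt{22}}{4} + \frac{3 \sqrt{3}}{2}.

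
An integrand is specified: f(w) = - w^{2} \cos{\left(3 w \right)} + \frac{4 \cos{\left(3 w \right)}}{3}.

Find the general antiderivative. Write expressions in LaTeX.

The integrand splits into summands that can be handled one at a time.
Check: d/dw[\frac{- 9 w^{2} \sin{\left(3 w \right)} - 6 w \cos{\left(3 w \right)} + 14 \sin{\left(3 w \right)}}{27}] = - w^{2} \cos{\left(3 w \right)} + \frac{4 \cos{\left(3 w \right)}}{3} = f(w).

F(w) = \frac{- 9 w^{2} \sin{\left(3 w \right)} - 6 w \cos{\left(3 w \right)} + 14 \sin{\left(3 w \right)}}{27} + C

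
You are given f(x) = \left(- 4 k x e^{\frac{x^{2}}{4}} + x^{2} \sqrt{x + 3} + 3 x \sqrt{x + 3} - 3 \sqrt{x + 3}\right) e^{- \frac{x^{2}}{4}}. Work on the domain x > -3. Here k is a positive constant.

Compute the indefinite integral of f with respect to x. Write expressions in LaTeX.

Check any antiderivative F(x) by computing F'(x) and comparing it with f(x).
Check: d/dx[- 2 k x^{2} - 2 \left(x + 3\right)^{\frac{3}{2}} e^{- \frac{x^{2}}{4}}] = \left(- 4 k x e^{\frac{x^{2}}{4}} + x^{2} \sqrt{x + 3} + 3 x \sqrt{x + 3} - 3 \sqrt{x + 3}\right) e^{- \frac{x^{2}}{4}} = f(x).

F(x) = - 2 k x^{2} - 2 \left(x + 3\right)^{\frac{3}{2}} e^{- \frac{x^{2}}{4}} + C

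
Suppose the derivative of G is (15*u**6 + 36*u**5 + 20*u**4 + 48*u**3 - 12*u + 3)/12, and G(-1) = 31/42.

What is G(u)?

Whatever form G(u) takes, its d/du must return the stated G'(u).
A general antiderivative is 5*u**7/28 + u**6/2 + u**5/3 + u**4 - u**2/2 + u/4 + C.
The condition gives C = 31/42 - (5/21) = 1/2.
So G(u) = 5*u**7/28 + u**6/2 + u**5/3 + u**4 - u**2/2 + u/4 + 1/2.
Check: d/du[5*u**7/28 + u**6/2 + u**5/3 + u**4 - u**2/2 + u/4 + 1/2] = 5*u**6/4 + 3*u**5 + 5*u**4/3 + 4*u**3 - u + 1/4, which equals G'(u).

G(u) = 5*u**7/28 + u**6/2 + u**5/3 + u**4 - u**2/2 + u/4 + 1/2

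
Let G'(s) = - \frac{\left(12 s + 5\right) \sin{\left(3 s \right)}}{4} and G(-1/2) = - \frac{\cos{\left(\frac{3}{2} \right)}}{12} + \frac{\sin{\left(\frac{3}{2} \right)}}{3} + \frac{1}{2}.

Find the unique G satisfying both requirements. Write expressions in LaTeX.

A first test for any G(s): its s-derivative must equal the given G'(s).
A general antiderivative is s \cos{\left(3 s \right)} - \frac{\sin{\left(3 s \right)}}{3} + \frac{5 \cos{\left(3 s \right)}}{12} + C.
The condition gives C = - \frac{\cos{\left(\frac{3}{2} \right)}}{12} + \frac{\sin{\left(\frac{3}{2} \right)}}{3} + \frac{1}{2} - (- \frac{\cos{\left(\frac{3}{2} \right)}}{12} + \frac{\sin{\left(\frac{3}{2} \right)}}{3}) = \frac{1}{2}.
So G(s) = \frac{12 s \cos{\left(3 s \right)} - 4 \sin{\left(3 s \right)} + 5 \cos{\left(3 s \right)} + 6}{12}.
Check: d/ds[\frac{12 s \cos{\left(3 s \right)} - 4 \sin{\left(3 s \right)} + 5 \cos{\left(3 s \right)} + 6}{12}] = - 3 s \sin{\left(3 s \right)} - \frac{5 \sin{\left(3 s \right)}}{4}, which equals G'(s).

G(s) = \frac{12 s \cos{\left(3 s \right)} - 4 \sin{\left(3 s \right)} + 5 \cos{\left(3 s \right)} + 6}{12}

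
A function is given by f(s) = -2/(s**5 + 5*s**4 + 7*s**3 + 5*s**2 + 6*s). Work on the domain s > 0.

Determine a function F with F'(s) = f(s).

An antiderivative is F(s) = -log(s)/3 + log(s + 2)/5 - log(s + 3)/15 + log(s**2 + 1)/10 + atan(s)/5.

The denominator factors as s*(s + 2)*(s + 3)*(s**2 + 1); partial fractions split f into directly integrable pieces: (s + 1)/(5*(s**2 + 1)) - 1/(15*(s + 3)) + 1/(5*(s + 2)) - 1/(3*s).
Check: d/ds[-log(s)/3 + log(s + 2)/5 - log(s + 3)/15 + log(s**2 + 1)/10 + atan(s)/5] = -2/(s**5 + 5*s**4 + 7*s**3 + 5*s**2 + 6*s) = f(s).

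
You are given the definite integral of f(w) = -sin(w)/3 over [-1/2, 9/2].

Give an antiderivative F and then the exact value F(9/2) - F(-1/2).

Any candidate F(w) must reproduce f(w) exactly when differentiated.
F(w) = cos(w)/3 is an antiderivative of f.
Check: d/dw[cos(w)/3] = -sin(w)/3 = f(w).
F(9/2) = cos(9/2)/3; F(-1/2) = cos(1/2)/3.
Integral = F(9/2) - F(-1/2) = -cos(1/2)/3 + cos(9/2)/3.

Antiderivative: F(w) = cos(w)/3; value = -cos(1/2)/3 + cos(9/2)/3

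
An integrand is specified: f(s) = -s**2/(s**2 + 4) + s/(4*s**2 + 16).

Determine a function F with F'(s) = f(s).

Integrate term by term and add the pieces.
Check: d/ds[-s + log(s**2 + 4)/8 + 2*atan(s/2)] = (-4*s**2 + s)/(4*s**2 + 16), which equals f(s).

An antiderivative is F(s) = -s + log(s**2 + 4)/8 + 2*atan(s/2).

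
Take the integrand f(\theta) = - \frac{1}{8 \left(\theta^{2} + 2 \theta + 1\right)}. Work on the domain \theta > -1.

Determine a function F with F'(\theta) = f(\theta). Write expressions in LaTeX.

An antiderivative is F(\theta) = \frac{1}{8 \theta + 8}.

Differentiate the proposed F(\theta) back; it has to land on f(\theta) exactly.
Check: d/d\theta[\frac{1}{8 \theta + 8}] = - \frac{1}{8 \theta^{2} + 16 \theta + 8}, which equals f(\theta).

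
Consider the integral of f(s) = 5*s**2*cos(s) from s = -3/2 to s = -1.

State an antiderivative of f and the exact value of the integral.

Antiderivative: F(s) = 5*s**2*sin(s) + 10*s*cos(s) - 10*sin(s); value = -10*cos(1) + 15*cos(3/2) + 5*sin(3/2)/4 + 5*sin(1)

An antiderivative F(s) passes only if d/ds[F] lands on f(s) exactly.
F(s) = 5*s**2*sin(s) + 10*s*cos(s) - 10*sin(s) is an antiderivative of f.
Check: d/ds[5*s**2*sin(s) + 10*s*cos(s) - 10*sin(s)] = 5*s**2*cos(s) = f(s).
F(-1) = -10*cos(1) + 5*sin(1); F(-3/2) = -5*sin(3/2)/4 - 15*cos(3/2).
Integral = F(-1) - F(-3/2) = -10*cos(1) + 15*cos(3/2) + 5*sin(3/2)/4 + 5*sin(1).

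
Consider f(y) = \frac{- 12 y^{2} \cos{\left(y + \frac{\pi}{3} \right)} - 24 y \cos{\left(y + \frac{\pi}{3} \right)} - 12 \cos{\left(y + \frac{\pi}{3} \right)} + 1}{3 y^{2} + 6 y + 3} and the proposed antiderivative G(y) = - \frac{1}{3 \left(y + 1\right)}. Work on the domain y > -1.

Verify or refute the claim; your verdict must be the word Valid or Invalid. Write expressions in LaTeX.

d/dy[G] = \frac{1}{3 y^{2} + 6 y + 3}
d/dy[G] - f(y) = 4 \cos{\left(y + \frac{\pi}{3} \right)} != 0.

Invalid: d/dy[G] - f = 4 \cos{\left(y + \frac{\pi}{3} \right)}, which is not 0.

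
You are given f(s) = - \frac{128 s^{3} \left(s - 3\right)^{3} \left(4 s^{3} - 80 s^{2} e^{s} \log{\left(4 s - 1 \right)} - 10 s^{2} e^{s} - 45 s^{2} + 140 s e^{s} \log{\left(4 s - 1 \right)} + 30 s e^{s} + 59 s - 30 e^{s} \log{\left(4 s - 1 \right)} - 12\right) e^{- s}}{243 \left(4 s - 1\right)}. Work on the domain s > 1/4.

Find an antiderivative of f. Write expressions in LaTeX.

f has the shape u'v + uv' for u = \frac{\left(\frac{4 s^{2}}{3} - 4 s\right)^{4}}{3} and v = \frac{5 \log{\left(4 s - 1 \right)}}{4} + \frac{e^{- s}}{2} — it is the derivative of the product u*v.
Check: d/ds[\frac{\left(320 s^{8} e^{s} \log{\left(4 s - 1 \right)} + 128 s^{8} - 3840 s^{7} e^{s} \log{\left(4 s - 1 \right)} - 1536 s^{7} + 17280 s^{6} e^{s} \log{\left(4 s - 1 \right)} + 6912 s^{6} - 34560 s^{5} e^{s} \log{\left(4 s - 1 \right)} - 13824 s^{5} + 25920 s^{4} e^{s} \log{\left(4 s - 1 \right)} + 10368 s^{4}\right) e^{- s}}{243}] = \frac{- 512 s^{9} + 10240 s^{8} e^{s} \log{\left(4 s - 1 \right)} + 1280 s^{8} e^{s} + 10368 s^{8} - 110080 s^{7} e^{s} \log{\left(4 s - 1 \right)} - 15360 s^{7} e^{s} - 73216 s^{7} + 441600 s^{6} e^{s} \log{\left(4 s - 1 \right)} + 69120 s^{6} e^{s} + 238848 s^{6} - 794880 s^{5} e^{s} \log{\left(4 s - 1 \right)} - 138240 s^{5} e^{s} - 373248 s^{5} + 587520 s^{4} e^{s} \log{\left(4 s - 1 \right)} + 103680 s^{4} e^{s} + 245376 s^{4} - 103680 s^{3} e^{s} \log{\left(4 s - 1 \right)} - 41472 s^{3}}{972 s e^{s} - 243 e^{s}}, which equals f(s).

An antiderivative is F(s) = \frac{\left(320 s^{8} e^{s} \log{\left(4 s - 1 \right)} + 128 s^{8} - 3840 s^{7} e^{s} \log{\left(4 s - 1 \right)} - 1536 s^{7} + 17280 s^{6} e^{s} \log{\left(4 s - 1 \right)} + 6912 s^{6} - 34560 s^{5} e^{s} \log{\left(4 s - 1 \right)} - 13824 s^{5} + 25920 s^{4} e^{s} \log{\left(4 s - 1 \right)} + 10368 s^{4}\right) e^{- s}}{243}.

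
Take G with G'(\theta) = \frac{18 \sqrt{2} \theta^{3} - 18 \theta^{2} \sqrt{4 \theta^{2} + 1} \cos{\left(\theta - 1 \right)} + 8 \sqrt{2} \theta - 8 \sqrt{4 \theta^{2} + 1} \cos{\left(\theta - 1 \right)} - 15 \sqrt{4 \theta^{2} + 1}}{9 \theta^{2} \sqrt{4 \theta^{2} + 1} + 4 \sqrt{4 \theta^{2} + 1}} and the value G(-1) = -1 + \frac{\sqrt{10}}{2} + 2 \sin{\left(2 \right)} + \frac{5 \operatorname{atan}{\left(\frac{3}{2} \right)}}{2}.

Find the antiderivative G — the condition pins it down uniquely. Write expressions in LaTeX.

The proposed G(\theta) is checked by its d/d\theta: the result must match the given G'(\theta).
A general antiderivative is \sqrt{2 \theta^{2} + \frac{1}{2}} - 2 \sin{\left(\theta - 1 \right)} - \frac{5 \operatorname{atan}{\left(\frac{3 \theta}{2} \right)}}{2} + C.
The condition gives C = -1 + \frac{\sqrt{10}}{2} + 2 \sin{\left(2 \right)} + \frac{5 \operatorname{atan}{\left(\frac{3}{2} \right)}}{2} - (\frac{\sqrt{10}}{2} + 2 \sin{\left(2 \right)} + \frac{5 \operatorname{atan}{\left(\frac{3}{2} \right)}}{2}) = -1.
So G(\theta) = - \frac{- \sqrt{2} \sqrt{4 \theta^{2} + 1} + 4 \sin{\left(\theta - 1 \right)} + 5 \operatorname{atan}{\left(\frac{3 \theta}{2} \right)} + 2}{2}.
Check: d/d\theta[- \frac{- \sqrt{2} \sqrt{4 \theta^{2} + 1} + 4 \sin{\left(\theta - 1 \right)} + 5 \operatorname{atan}{\left(\frac{3 \theta}{2} \right)} + 2}{2}] = \frac{18 \sqrt{2} \theta^{3} - 18 \theta^{2} \sqrt{4 \theta^{2} + 1} \cos{\left(\theta - 1 \right)} + 8 \sqrt{2} \theta - 8 \sqrt{4 \theta^{2} + 1} \cos{\left(\theta - 1 \right)} - 15 \sqrt{4 \theta^{2} + 1}}{9 \theta^{2} \sqrt{4 \theta^{2} + 1} + 4 \sqrt{4 \theta^{2} + 1}} = G'(\theta).

G(\theta) = - \frac{- \sqrt{2} \sqrt{4 \theta^{2} + 1} + 4 \sin{\left(\theta - 1 \right)} + 5 \operatorname{atan}{\left(\frac{3 \theta}{2} \right)} + 2}{2}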